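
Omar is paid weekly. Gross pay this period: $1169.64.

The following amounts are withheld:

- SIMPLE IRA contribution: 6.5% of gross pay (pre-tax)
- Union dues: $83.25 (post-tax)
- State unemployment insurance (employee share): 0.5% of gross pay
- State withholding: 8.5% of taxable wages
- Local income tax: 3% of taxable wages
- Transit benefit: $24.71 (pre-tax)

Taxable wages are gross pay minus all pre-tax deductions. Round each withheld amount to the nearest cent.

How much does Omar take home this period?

Transit benefit: $24.71
SIMPLE IRA contribution: $1169.64 × 0.065 = $76.03
Pre-tax total = $24.71 + $76.03 = $100.74
Taxable wages = $1169.64 − $100.74 = $1068.90
Local income tax: $1068.90 × 0.03 = $32.07
State withholding: $1068.90 × 0.085 = $90.86
State unemployment insurance (employee share): $1169.64 × 0.005 = $5.85
Union dues: $83.25
Total deductions = $24.71 + $76.03 + $32.07 + $90.86 + $5.85 + $83.25 = $312.77
Net pay = $1169.64 − $312.77 = $856.87

$856.87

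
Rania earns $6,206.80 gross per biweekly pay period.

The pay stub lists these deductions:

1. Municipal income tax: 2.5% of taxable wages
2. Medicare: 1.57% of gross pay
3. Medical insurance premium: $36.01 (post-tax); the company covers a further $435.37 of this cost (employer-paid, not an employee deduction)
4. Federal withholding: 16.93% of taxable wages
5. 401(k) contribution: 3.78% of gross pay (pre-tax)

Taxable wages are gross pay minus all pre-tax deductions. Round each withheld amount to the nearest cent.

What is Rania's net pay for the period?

$4,678.33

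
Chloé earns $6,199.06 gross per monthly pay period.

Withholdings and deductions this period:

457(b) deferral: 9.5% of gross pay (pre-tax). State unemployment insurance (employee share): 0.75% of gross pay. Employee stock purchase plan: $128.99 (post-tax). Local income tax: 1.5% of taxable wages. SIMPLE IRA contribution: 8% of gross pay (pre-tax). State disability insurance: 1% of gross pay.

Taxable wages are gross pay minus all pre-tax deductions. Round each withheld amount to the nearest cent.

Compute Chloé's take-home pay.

$4,800.05

457(b) deferral: $6,199.06 × 0.095 = $588.91
SIMPLE IRA contribution: $6,199.06 × 0.08 = $495.92
Pre-tax total = $588.91 + $495.92 = $1,084.83
Taxable wages = $6,199.06 − $1,084.83 = $5,114.23
Local income tax: $5,114.23 × 0.015 = $76.71
State disability insurance: $6,199.06 × 0.01 = $61.99
State unemployment insurance (employee share): $6,199.06 × 0.0075 = $46.49
Employee stock purchase plan: $128.99
Total deductions = $588.91 + $495.92 + $76.71 + $61.99 + $46.49 + $128.99 = $1,399.01
Net pay = $6,199.06 − $1,399.01 = $4,800.05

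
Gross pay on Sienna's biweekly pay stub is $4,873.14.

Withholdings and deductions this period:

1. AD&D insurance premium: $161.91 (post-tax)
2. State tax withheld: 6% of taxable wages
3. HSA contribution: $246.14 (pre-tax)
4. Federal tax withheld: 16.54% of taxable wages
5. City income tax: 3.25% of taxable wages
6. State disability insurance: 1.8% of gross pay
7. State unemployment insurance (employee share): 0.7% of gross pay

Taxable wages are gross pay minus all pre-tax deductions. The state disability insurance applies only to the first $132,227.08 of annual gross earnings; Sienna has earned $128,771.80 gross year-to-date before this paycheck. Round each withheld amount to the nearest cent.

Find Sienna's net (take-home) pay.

HSA contribution: $246.14
Taxable wages = $4,873.14 − $246.14 = $4,627.00
State tax withheld: $4,627.00 × 0.06 = $277.62
City income tax: $4,627.00 × 0.0325 = $150.38
Federal tax withheld: $4,627.00 × 0.1654 = $765.31
State unemployment insurance (employee share): $4,873.14 × 0.007 = $34.11
State disability insurance: only $132,227.08 − $128,771.80 = $3,455.28 of this check is subject → $3,455.28 × 0.018 = $62.20
AD&D insurance premium: $161.91
Total deductions = $246.14 + $277.62 + $150.38 + $765.31 + $34.11 + $62.20 + $161.91 = $1,697.67
Net pay = $4,873.14 − $1,697.67 = $3,175.47

$3,175.47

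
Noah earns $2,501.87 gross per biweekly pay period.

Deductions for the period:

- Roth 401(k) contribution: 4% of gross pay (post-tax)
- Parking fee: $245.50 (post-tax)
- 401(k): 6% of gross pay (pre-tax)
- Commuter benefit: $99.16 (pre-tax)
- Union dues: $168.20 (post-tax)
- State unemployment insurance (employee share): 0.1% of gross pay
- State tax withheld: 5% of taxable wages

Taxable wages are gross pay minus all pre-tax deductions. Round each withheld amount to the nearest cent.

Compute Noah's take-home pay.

Commuter benefit: $99.16
401(k): $2,501.87 × 0.06 = $150.11
Pre-tax total = $99.16 + $150.11 = $249.27
Taxable wages = $2,501.87 − $249.27 = $2,252.60
State tax withheld: $2,252.60 × 0.05 = $112.63
State unemployment insurance (employee share): $2,501.87 × 0.001 = $2.50
Roth 401(k) contribution: $2,501.87 × 0.04 = $100.07
Parking fee: $245.50
Union dues: $168.20
Total deductions = $99.16 + $150.11 + $112.63 + $2.50 + $100.07 + $245.50 + $168.20 = $878.17
Net pay = $2,501.87 − $878.17 = $1,623.70

$1,623.70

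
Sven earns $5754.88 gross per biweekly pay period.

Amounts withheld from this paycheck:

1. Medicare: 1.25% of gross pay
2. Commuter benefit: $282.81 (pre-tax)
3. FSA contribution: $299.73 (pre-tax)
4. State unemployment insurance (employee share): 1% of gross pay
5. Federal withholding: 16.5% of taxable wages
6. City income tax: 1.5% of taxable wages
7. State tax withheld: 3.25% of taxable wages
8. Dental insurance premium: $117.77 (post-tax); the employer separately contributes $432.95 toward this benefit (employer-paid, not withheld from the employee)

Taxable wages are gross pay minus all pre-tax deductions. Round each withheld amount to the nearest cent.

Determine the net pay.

Commuter benefit: $282.81
FSA contribution: $299.73
Pre-tax total = $282.81 + $299.73 = $582.54
Taxable wages = $5754.88 − $582.54 = $5172.34
City income tax: $5172.34 × 0.015 = $77.59
State tax withheld: $5172.34 × 0.0325 = $168.10
Federal withholding: $5172.34 × 0.165 = $853.44
Medicare: $5754.88 × 0.0125 = $71.94
State unemployment insurance (employee share): $5754.88 × 0.01 = $57.55
Dental insurance premium: $117.77
(Employer's $432.95 toward dental insurance premium is not withheld from the employee.)
Total deductions = $282.81 + $299.73 + $77.59 + $168.10 + $853.44 + $71.94 + $57.55 + $117.77 = $1928.93
Net pay = $5754.88 − $1928.93 = $3825.95

$3825.95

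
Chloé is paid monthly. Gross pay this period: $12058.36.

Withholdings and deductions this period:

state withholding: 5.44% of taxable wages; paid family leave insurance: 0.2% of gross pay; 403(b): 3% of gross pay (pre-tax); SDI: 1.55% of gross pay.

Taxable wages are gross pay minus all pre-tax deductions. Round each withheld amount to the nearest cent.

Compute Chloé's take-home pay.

$10849.29

403(b): $12058.36 × 0.03 = $361.75
Taxable wages = $12058.36 − $361.75 = $11696.61
State withholding: $11696.61 × 0.0544 = $636.30
Paid family leave insurance: $12058.36 × 0.002 = $24.12
SDI: $12058.36 × 0.0155 = $186.90
Total deductions = $361.75 + $636.30 + $24.12 + $186.90 = $1209.07
Net pay = $12058.36 − $1209.07 = $10849.29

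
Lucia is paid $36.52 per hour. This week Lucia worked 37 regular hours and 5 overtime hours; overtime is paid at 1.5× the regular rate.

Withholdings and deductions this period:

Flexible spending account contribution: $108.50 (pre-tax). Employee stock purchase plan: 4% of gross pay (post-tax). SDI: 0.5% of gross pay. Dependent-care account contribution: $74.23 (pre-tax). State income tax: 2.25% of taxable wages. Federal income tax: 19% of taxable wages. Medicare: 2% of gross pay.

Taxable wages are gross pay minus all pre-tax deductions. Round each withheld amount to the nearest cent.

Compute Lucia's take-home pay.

Regular pay: 37 × $36.52 = $1,351.24
Overtime pay: 5 × $36.52 × 1.5 = $273.90
Gross pay = $1,351.24 + $273.90 = $1,625.14
Dependent-care account contribution: $74.23
Flexible spending account contribution: $108.50
Pre-tax total = $74.23 + $108.50 = $182.73
Taxable wages = $1,625.14 − $182.73 = $1,442.41
Federal income tax: $1,442.41 × 0.19 = $274.06
State income tax: $1,442.41 × 0.0225 = $32.45
Medicare: $1,625.14 × 0.02 = $32.50
SDI: $1,625.14 × 0.005 = $8.13
Employee stock purchase plan: $1,625.14 × 0.04 = $65.01
Total deductions = $74.23 + $108.50 + $274.06 + $32.45 + $32.50 + $8.13 + $65.01 = $594.88
Net pay = $1,625.14 − $594.88 = $1,030.26

$1,030.26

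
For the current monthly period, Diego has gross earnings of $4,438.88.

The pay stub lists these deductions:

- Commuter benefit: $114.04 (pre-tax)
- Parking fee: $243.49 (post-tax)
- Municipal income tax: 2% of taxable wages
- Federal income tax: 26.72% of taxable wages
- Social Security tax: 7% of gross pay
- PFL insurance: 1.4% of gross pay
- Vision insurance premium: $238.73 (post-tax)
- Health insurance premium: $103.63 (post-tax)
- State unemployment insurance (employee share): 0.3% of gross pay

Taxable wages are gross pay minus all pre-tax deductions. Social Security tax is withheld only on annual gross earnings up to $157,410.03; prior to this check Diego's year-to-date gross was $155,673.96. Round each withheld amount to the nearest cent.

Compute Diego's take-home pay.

Commuter benefit: $114.04
Taxable wages = $4,438.88 − $114.04 = $4,324.84
Municipal income tax: $4,324.84 × 0.02 = $86.50
Federal income tax: $4,324.84 × 0.2672 = $1,155.60
PFL insurance: $4,438.88 × 0.014 = $62.14
State unemployment insurance (employee share): $4,438.88 × 0.003 = $13.32
Social Security tax: only $157,410.03 − $155,673.96 = $1,736.07 of this check is subject → $1,736.07 × 0.07 = $121.52
Health insurance premium: $103.63
Parking fee: $243.49
Vision insurance premium: $238.73
Total deductions = $114.04 + $86.50 + $1,155.60 + $62.14 + $13.32 + $121.52 + $103.63 + $243.49 + $238.73 = $2,138.97
Net pay = $4,438.88 − $2,138.97 = $2,299.91

$2,299.91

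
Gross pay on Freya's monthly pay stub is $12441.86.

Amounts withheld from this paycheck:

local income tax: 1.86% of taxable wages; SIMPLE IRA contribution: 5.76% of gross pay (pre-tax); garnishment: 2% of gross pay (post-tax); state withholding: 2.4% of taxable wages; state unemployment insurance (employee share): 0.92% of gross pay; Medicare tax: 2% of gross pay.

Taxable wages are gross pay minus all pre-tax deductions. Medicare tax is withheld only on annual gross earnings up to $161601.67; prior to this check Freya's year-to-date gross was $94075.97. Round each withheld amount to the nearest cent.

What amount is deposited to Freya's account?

SIMPLE IRA contribution: $12441.86 × 0.0576 = $716.65
Taxable wages = $12441.86 − $716.65 = $11725.21
Local income tax: $11725.21 × 0.0186 = $218.09
State withholding: $11725.21 × 0.024 = $281.41
State unemployment insurance (employee share): $12441.86 × 0.0092 = $114.47
Medicare tax: cap not yet reached, full $12441.86 is subject → $12441.86 × 0.02 = $248.84
Garnishment: $12441.86 × 0.02 = $248.84
Total deductions = $716.65 + $218.09 + $281.41 + $114.47 + $248.84 + $248.84 = $1828.30
Net pay = $12441.86 − $1828.30 = $10613.56

$10613.56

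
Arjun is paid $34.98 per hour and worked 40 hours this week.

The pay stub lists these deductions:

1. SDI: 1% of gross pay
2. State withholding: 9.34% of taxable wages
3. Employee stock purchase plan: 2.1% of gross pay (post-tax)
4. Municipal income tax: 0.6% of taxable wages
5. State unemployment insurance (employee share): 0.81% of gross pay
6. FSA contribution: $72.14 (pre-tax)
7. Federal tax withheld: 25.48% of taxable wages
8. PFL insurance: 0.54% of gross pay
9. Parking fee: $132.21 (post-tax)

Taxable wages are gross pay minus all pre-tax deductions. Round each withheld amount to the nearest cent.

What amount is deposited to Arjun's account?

Gross pay: 40 × $34.98 = $1399.20
FSA contribution: $72.14
Taxable wages = $1399.20 − $72.14 = $1327.06
Municipal income tax: $1327.06 × 0.006 = $7.96
Federal tax withheld: $1327.06 × 0.2548 = $338.13
State withholding: $1327.06 × 0.0934 = $123.95
PFL insurance: $1399.20 × 0.0054 = $7.56
State unemployment insurance (employee share): $1399.20 × 0.0081 = $11.33
SDI: $1399.20 × 0.01 = $13.99
Employee stock purchase plan: $1399.20 × 0.021 = $29.38
Parking fee: $132.21
Total deductions = $72.14 + $7.96 + $338.13 + $123.95 + $7.56 + $11.33 + $13.99 + $29.38 + $132.21 = $736.65
Net pay = $1399.20 − $736.65 = $662.55

$662.55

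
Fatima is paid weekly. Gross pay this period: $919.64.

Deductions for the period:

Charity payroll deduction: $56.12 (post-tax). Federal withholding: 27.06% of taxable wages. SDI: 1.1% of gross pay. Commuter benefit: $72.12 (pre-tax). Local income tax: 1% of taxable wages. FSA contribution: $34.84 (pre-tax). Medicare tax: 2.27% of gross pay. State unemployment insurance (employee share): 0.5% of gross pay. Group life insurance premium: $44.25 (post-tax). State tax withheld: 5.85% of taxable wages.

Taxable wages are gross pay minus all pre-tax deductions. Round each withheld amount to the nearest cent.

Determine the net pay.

$401.13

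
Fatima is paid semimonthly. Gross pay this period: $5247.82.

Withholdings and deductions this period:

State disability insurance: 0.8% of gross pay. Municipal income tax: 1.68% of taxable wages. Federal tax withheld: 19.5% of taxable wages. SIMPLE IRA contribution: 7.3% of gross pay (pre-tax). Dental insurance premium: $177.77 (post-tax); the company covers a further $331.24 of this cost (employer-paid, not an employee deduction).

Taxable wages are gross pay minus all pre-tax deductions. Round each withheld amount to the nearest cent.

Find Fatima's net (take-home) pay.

SIMPLE IRA contribution: $5247.82 × 0.073 = $383.09
Taxable wages = $5247.82 − $383.09 = $4864.73
Municipal income tax: $4864.73 × 0.0168 = $81.73
Federal tax withheld: $4864.73 × 0.195 = $948.62
State disability insurance: $5247.82 × 0.008 = $41.98
Dental insurance premium: $177.77
(Employer's $331.24 toward dental insurance premium is not withheld from the employee.)
Total deductions = $383.09 + $81.73 + $948.62 + $41.98 + $177.77 = $1633.19
Net pay = $5247.82 − $1633.19 = $3614.63

$3614.63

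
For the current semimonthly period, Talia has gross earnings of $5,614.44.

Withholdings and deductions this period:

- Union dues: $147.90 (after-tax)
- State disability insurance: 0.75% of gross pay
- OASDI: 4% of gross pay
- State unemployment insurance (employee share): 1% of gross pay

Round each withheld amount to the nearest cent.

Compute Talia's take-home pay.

OASDI: $5,614.44 × 0.04 = $224.58
State unemployment insurance (employee share): $5,614.44 × 0.01 = $56.14
State disability insurance: $5,614.44 × 0.0075 = $42.11
Union dues: $147.90
Total deductions = $224.58 + $56.14 + $42.11 + $147.90 = $470.73
Net pay = $5,614.44 − $470.73 = $5,143.71

$5,143.71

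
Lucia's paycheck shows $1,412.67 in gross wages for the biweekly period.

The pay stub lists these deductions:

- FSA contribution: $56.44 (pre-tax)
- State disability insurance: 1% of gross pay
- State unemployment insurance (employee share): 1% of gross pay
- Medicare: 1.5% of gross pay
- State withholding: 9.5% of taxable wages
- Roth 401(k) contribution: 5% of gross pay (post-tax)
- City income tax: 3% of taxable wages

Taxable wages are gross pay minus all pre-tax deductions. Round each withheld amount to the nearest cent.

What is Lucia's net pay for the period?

$1,066.62

FSA contribution: $56.44
Taxable wages = $1,412.67 − $56.44 = $1,356.23
City income tax: $1,356.23 × 0.03 = $40.69
State withholding: $1,356.23 × 0.095 = $128.84
State unemployment insurance (employee share): $1,412.67 × 0.01 = $14.13
State disability insurance: $1,412.67 × 0.01 = $14.13
Medicare: $1,412.67 × 0.015 = $21.19
Roth 401(k) contribution: $1,412.67 × 0.05 = $70.63
Total deductions = $56.44 + $40.69 + $128.84 + $14.13 + $14.13 + $21.19 + $70.63 = $346.05
Net pay = $1,412.67 − $346.05 = $1,066.62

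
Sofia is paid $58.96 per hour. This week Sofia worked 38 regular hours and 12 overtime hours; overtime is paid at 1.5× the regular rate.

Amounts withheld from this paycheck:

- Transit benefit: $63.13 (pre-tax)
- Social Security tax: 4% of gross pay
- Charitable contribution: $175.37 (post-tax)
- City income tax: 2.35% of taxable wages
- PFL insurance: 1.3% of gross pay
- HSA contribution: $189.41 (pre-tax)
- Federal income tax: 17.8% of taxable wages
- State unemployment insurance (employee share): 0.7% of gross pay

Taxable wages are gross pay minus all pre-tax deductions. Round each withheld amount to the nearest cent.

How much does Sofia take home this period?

$2,061.33

Regular pay: 38 × $58.96 = $2,240.48
Overtime pay: 12 × $58.96 × 1.5 = $1,061.28
Gross pay = $2,240.48 + $1,061.28 = $3,301.76
Transit benefit: $63.13
HSA contribution: $189.41
Pre-tax total = $63.13 + $189.41 = $252.54
Taxable wages = $3,301.76 − $252.54 = $3,049.22
City income tax: $3,049.22 × 0.0235 = $71.66
Federal income tax: $3,049.22 × 0.178 = $542.76
State unemployment insurance (employee share): $3,301.76 × 0.007 = $23.11
PFL insurance: $3,301.76 × 0.013 = $42.92
Social Security tax: $3,301.76 × 0.04 = $132.07
Charitable contribution: $175.37
Total deductions = $63.13 + $189.41 + $71.66 + $542.76 + $23.11 + $42.92 + $132.07 + $175.37 = $1,240.43
Net pay = $3,301.76 − $1,240.43 = $2,061.33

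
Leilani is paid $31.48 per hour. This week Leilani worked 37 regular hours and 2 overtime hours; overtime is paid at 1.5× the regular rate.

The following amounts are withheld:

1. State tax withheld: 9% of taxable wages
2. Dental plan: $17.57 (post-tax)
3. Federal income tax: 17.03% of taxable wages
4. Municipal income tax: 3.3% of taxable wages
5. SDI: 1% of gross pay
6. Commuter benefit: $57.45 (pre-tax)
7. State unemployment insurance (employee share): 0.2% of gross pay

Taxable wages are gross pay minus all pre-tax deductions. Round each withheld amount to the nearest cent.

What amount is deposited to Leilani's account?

$816.59

Regular pay: 37 × $31.48 = $1,164.76
Overtime pay: 2 × $31.48 × 1.5 = $94.44
Gross pay = $1,164.76 + $94.44 = $1,259.20
Commuter benefit: $57.45
Taxable wages = $1,259.20 − $57.45 = $1,201.75
State tax withheld: $1,201.75 × 0.09 = $108.16
Federal income tax: $1,201.75 × 0.1703 = $204.66
Municipal income tax: $1,201.75 × 0.033 = $39.66
State unemployment insurance (employee share): $1,259.20 × 0.002 = $2.52
SDI: $1,259.20 × 0.01 = $12.59
Dental plan: $17.57
Total deductions = $57.45 + $108.16 + $204.66 + $39.66 + $2.52 + $12.59 + $17.57 = $442.61
Net pay = $1,259.20 − $442.61 = $816.59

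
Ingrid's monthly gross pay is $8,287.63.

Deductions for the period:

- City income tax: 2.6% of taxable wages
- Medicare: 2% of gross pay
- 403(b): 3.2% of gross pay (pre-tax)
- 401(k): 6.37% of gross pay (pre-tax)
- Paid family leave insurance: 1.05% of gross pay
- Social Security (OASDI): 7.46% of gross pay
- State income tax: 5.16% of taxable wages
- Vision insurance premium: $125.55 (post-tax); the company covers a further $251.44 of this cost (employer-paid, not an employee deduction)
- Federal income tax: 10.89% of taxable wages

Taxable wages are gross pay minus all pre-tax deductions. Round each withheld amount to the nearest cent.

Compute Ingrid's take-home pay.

$5,100.20

401(k): $8,287.63 × 0.0637 = $527.92
403(b): $8,287.63 × 0.032 = $265.20
Pre-tax total = $527.92 + $265.20 = $793.12
Taxable wages = $8,287.63 − $793.12 = $7,494.51
Federal income tax: $7,494.51 × 0.1089 = $816.15
City income tax: $7,494.51 × 0.026 = $194.86
State income tax: $7,494.51 × 0.0516 = $386.72
Social Security (OASDI): $8,287.63 × 0.0746 = $618.26
Medicare: $8,287.63 × 0.02 = $165.75
Paid family leave insurance: $8,287.63 × 0.0105 = $87.02
Vision insurance premium: $125.55
(Employer's $251.44 toward vision insurance premium is not withheld from the employee.)
Total deductions = $527.92 + $265.20 + $816.15 + $194.86 + $386.72 + $618.26 + $165.75 + $87.02 + $125.55 = $3,187.43
Net pay = $8,287.63 − $3,187.43 = $5,100.20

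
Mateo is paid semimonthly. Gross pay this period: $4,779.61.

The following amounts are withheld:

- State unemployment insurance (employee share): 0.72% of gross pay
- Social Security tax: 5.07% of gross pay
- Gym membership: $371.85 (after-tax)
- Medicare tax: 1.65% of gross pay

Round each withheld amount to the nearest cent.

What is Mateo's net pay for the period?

$4,052.16

Medicare tax: $4,779.61 × 0.0165 = $78.86
Social Security tax: $4,779.61 × 0.0507 = $242.33
State unemployment insurance (employee share): $4,779.61 × 0.0072 = $34.41
Gym membership: $371.85
Total deductions = $78.86 + $242.33 + $34.41 + $371.85 = $727.45
Net pay = $4,779.61 − $727.45 = $4,052.16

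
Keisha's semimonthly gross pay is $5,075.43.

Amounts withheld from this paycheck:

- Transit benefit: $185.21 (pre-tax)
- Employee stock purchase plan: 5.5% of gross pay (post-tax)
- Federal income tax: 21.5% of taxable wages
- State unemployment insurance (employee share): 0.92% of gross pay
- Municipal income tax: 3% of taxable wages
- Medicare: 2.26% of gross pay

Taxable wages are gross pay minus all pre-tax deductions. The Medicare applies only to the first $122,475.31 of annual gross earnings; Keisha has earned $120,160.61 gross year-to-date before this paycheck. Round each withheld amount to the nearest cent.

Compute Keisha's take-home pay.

Transit benefit: $185.21
Taxable wages = $5,075.43 − $185.21 = $4,890.22
Federal income tax: $4,890.22 × 0.215 = $1,051.40
Municipal income tax: $4,890.22 × 0.03 = $146.71
State unemployment insurance (employee share): $5,075.43 × 0.0092 = $46.69
Medicare: only $122,475.31 − $120,160.61 = $2,314.70 of this check is subject → $2,314.70 × 0.0226 = $52.31
Employee stock purchase plan: $5,075.43 × 0.055 = $279.15
Total deductions = $185.21 + $1,051.40 + $146.71 + $46.69 + $52.31 + $279.15 = $1,761.47
Net pay = $5,075.43 − $1,761.47 = $3,313.96

$3,313.96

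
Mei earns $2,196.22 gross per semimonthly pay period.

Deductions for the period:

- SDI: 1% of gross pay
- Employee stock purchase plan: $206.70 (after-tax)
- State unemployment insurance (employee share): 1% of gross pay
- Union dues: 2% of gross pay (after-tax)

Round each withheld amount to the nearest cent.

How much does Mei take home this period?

SDI: $2,196.22 × 0.01 = $21.96
State unemployment insurance (employee share): $2,196.22 × 0.01 = $21.96
Union dues: $2,196.22 × 0.02 = $43.92
Employee stock purchase plan: $206.70
Total deductions = $21.96 + $21.96 + $43.92 + $206.70 = $294.54
Net pay = $2,196.22 − $294.54 = $1,901.68

$1,901.68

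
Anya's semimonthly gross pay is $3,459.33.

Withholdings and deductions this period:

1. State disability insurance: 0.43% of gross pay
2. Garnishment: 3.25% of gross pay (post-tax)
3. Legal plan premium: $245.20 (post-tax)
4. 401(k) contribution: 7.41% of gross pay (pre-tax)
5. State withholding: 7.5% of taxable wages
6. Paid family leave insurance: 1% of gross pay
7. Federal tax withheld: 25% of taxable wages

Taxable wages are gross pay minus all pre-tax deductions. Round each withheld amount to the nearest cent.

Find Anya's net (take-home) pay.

$1,754.92

401(k) contribution: $3,459.33 × 0.0741 = $256.34
Taxable wages = $3,459.33 − $256.34 = $3,202.99
State withholding: $3,202.99 × 0.075 = $240.22
Federal tax withheld: $3,202.99 × 0.25 = $800.75
State disability insurance: $3,459.33 × 0.0043 = $14.88
Paid family leave insurance: $3,459.33 × 0.01 = $34.59
Legal plan premium: $245.20
Garnishment: $3,459.33 × 0.0325 = $112.43
Total deductions = $256.34 + $240.22 + $800.75 + $14.88 + $34.59 + $245.20 + $112.43 = $1,704.41
Net pay = $3,459.33 − $1,704.41 = $1,754.92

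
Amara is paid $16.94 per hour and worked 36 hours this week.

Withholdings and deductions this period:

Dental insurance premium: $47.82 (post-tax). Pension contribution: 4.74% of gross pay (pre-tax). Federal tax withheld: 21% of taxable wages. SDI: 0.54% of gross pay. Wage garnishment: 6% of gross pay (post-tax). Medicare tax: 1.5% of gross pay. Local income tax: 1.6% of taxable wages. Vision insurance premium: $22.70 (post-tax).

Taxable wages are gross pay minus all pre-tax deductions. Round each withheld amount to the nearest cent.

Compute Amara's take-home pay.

Gross pay: 36 × $16.94 = $609.84
Pension contribution: $609.84 × 0.0474 = $28.91
Taxable wages = $609.84 − $28.91 = $580.93
Local income tax: $580.93 × 0.016 = $9.29
Federal tax withheld: $580.93 × 0.21 = $122.00
SDI: $609.84 × 0.0054 = $3.29
Medicare tax: $609.84 × 0.015 = $9.15
Vision insurance premium: $22.70
Wage garnishment: $609.84 × 0.06 = $36.59
Dental insurance premium: $47.82
Total deductions = $28.91 + $9.29 + $122.00 + $3.29 + $9.15 + $22.70 + $36.59 + $47.82 = $279.75
Net pay = $609.84 − $279.75 = $330.09

$330.09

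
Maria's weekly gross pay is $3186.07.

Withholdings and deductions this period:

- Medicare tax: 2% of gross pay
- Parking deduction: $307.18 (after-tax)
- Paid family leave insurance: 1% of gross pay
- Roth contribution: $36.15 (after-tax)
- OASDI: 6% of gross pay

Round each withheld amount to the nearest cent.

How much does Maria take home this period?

Paid family leave insurance: $3186.07 × 0.01 = $31.86
OASDI: $3186.07 × 0.06 = $191.16
Medicare tax: $3186.07 × 0.02 = $63.72
Parking deduction: $307.18
Roth contribution: $36.15
Total deductions = $31.86 + $191.16 + $63.72 + $307.18 + $36.15 = $630.07
Net pay = $3186.07 − $630.07 = $2556.00

$2556.00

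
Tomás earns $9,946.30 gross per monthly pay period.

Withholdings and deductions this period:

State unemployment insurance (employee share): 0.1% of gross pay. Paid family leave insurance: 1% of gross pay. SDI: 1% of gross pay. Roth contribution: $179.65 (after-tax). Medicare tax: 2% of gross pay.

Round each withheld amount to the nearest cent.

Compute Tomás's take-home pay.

$9,358.85

SDI: $9,946.30 × 0.01 = $99.46
Medicare tax: $9,946.30 × 0.02 = $198.93
Paid family leave insurance: $9,946.30 × 0.01 = $99.46
State unemployment insurance (employee share): $9,946.30 × 0.001 = $9.95
Roth contribution: $179.65
Total deductions = $99.46 + $198.93 + $99.46 + $9.95 + $179.65 = $587.45
Net pay = $9,946.30 − $587.45 = $9,358.85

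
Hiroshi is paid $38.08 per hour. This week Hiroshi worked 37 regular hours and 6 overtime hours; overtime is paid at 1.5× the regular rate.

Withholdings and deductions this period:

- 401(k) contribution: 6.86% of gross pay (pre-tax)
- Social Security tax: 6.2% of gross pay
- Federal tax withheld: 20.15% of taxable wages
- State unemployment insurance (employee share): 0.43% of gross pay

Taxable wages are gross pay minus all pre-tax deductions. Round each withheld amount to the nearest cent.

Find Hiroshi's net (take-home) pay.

Regular pay: 37 × $38.08 = $1,408.96
Overtime pay: 6 × $38.08 × 1.5 = $342.72
Gross pay = $1,408.96 + $342.72 = $1,751.68
401(k) contribution: $1,751.68 × 0.0686 = $120.17
Taxable wages = $1,751.68 − $120.17 = $1,631.51
Federal tax withheld: $1,631.51 × 0.2015 = $328.75
State unemployment insurance (employee share): $1,751.68 × 0.0043 = $7.53
Social Security tax: $1,751.68 × 0.062 = $108.60
Total deductions = $120.17 + $328.75 + $7.53 + $108.60 = $565.05
Net pay = $1,751.68 − $565.05 = $1,186.63

$1,186.63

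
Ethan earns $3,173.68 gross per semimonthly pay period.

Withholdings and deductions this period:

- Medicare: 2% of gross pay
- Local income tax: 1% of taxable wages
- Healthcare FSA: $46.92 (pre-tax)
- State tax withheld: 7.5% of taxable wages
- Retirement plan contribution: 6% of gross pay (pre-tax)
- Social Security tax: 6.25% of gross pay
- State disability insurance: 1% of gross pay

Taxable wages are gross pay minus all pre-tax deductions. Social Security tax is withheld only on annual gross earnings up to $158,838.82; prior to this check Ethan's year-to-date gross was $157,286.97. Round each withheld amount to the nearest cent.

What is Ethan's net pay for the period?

$2,494.55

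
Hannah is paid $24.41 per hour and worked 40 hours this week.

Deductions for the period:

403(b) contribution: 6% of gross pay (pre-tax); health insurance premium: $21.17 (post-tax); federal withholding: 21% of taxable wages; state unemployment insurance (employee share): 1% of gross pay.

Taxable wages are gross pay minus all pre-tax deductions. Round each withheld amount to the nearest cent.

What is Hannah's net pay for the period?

$694.15

Gross pay: 40 × $24.41 = $976.40
403(b) contribution: $976.40 × 0.06 = $58.58
Taxable wages = $976.40 − $58.58 = $917.82
Federal withholding: $917.82 × 0.21 = $192.74
State unemployment insurance (employee share): $976.40 × 0.01 = $9.76
Health insurance premium: $21.17
Total deductions = $58.58 + $192.74 + $9.76 + $21.17 = $282.25
Net pay = $976.40 − $282.25 = $694.15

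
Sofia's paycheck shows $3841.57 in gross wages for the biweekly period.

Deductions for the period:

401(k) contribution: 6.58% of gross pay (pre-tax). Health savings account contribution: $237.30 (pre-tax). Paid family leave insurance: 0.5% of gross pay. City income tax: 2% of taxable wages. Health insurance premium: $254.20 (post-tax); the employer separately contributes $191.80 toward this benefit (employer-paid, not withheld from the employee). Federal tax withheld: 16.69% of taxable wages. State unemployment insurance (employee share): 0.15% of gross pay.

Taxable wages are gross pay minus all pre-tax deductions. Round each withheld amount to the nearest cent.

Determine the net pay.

401(k) contribution: $3841.57 × 0.0658 = $252.78
Health savings account contribution: $237.30
Pre-tax total = $252.78 + $237.30 = $490.08
Taxable wages = $3841.57 − $490.08 = $3351.49
City income tax: $3351.49 × 0.02 = $67.03
Federal tax withheld: $3351.49 × 0.1669 = $559.36
Paid family leave insurance: $3841.57 × 0.005 = $19.21
State unemployment insurance (employee share): $3841.57 × 0.0015 = $5.76
Health insurance premium: $254.20
(Employer's $191.80 toward health insurance premium is not withheld from the employee.)
Total deductions = $252.78 + $237.30 + $67.03 + $559.36 + $19.21 + $5.76 + $254.20 = $1395.64
Net pay = $3841.57 − $1395.64 = $2445.93

$2445.93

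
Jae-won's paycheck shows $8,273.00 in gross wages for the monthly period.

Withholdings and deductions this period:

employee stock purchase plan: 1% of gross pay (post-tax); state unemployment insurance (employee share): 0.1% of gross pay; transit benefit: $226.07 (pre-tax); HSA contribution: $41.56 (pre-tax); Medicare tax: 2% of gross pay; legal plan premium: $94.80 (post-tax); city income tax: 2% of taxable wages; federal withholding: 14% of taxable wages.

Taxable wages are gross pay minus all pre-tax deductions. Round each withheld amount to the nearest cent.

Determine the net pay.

$6,373.25

Transit benefit: $226.07
HSA contribution: $41.56
Pre-tax total = $226.07 + $41.56 = $267.63
Taxable wages = $8,273.00 − $267.63 = $8,005.37
Federal withholding: $8,005.37 × 0.14 = $1,120.75
City income tax: $8,005.37 × 0.02 = $160.11
State unemployment insurance (employee share): $8,273.00 × 0.001 = $8.27
Medicare tax: $8,273.00 × 0.02 = $165.46
Legal plan premium: $94.80
Employee stock purchase plan: $8,273.00 × 0.01 = $82.73
Total deductions = $226.07 + $41.56 + $1,120.75 + $160.11 + $8.27 + $165.46 + $94.80 + $82.73 = $1,899.75
Net pay = $8,273.00 − $1,899.75 = $6,373.25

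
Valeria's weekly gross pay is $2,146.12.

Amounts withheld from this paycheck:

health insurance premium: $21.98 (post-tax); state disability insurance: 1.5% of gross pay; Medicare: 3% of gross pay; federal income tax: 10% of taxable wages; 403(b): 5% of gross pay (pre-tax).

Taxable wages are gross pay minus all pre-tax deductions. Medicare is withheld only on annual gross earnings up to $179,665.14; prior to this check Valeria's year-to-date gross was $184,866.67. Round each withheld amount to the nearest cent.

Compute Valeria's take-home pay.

403(b): $2,146.12 × 0.05 = $107.31
Taxable wages = $2,146.12 − $107.31 = $2,038.81
Federal income tax: $2,038.81 × 0.1 = $203.88
Medicare: annual cap $179,665.14 already reached (YTD $184,866.67), so $0.00
State disability insurance: $2,146.12 × 0.015 = $32.19
Health insurance premium: $21.98
Total deductions = $107.31 + $203.88 + $0.00 + $32.19 + $21.98 = $365.36
Net pay = $2,146.12 − $365.36 = $1,780.76

$1,780.76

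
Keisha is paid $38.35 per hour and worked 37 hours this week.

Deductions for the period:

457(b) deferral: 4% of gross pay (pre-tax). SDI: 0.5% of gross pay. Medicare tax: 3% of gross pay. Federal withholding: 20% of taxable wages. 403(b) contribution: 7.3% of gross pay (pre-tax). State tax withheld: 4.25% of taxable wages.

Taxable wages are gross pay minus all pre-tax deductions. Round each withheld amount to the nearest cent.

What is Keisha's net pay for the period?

$903.74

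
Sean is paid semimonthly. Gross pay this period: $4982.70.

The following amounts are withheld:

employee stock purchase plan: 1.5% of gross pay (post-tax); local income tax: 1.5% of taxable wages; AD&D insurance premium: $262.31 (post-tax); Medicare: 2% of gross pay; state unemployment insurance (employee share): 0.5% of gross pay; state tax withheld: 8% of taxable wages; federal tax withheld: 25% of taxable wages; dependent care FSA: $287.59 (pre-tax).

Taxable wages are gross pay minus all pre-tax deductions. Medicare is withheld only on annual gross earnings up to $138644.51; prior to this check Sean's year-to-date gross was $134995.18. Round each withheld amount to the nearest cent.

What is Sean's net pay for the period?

Dependent care FSA: $287.59
Taxable wages = $4982.70 − $287.59 = $4695.11
Local income tax: $4695.11 × 0.015 = $70.43
Federal tax withheld: $4695.11 × 0.25 = $1173.78
State tax withheld: $4695.11 × 0.08 = $375.61
Medicare: only $138644.51 − $134995.18 = $3649.33 of this check is subject → $3649.33 × 0.02 = $72.99
State unemployment insurance (employee share): $4982.70 × 0.005 = $24.91
Employee stock purchase plan: $4982.70 × 0.015 = $74.74
AD&D insurance premium: $262.31
Total deductions = $287.59 + $70.43 + $1173.78 + $375.61 + $72.99 + $24.91 + $74.74 + $262.31 = $2342.36
Net pay = $4982.70 − $2342.36 = $2640.34

$2640.34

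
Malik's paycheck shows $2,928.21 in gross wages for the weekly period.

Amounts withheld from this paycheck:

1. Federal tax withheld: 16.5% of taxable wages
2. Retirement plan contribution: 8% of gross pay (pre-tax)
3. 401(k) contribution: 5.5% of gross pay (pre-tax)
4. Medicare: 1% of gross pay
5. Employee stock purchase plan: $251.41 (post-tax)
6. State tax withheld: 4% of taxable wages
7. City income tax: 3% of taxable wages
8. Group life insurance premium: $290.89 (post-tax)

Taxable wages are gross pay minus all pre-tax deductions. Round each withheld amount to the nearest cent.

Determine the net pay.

$1,366.08

401(k) contribution: $2,928.21 × 0.055 = $161.05
Retirement plan contribution: $2,928.21 × 0.08 = $234.26
Pre-tax total = $161.05 + $234.26 = $395.31
Taxable wages = $2,928.21 − $395.31 = $2,532.90
State tax withheld: $2,532.90 × 0.04 = $101.32
City income tax: $2,532.90 × 0.03 = $75.99
Federal tax withheld: $2,532.90 × 0.165 = $417.93
Medicare: $2,928.21 × 0.01 = $29.28
Employee stock purchase plan: $251.41
Group life insurance premium: $290.89
Total deductions = $161.05 + $234.26 + $101.32 + $75.99 + $417.93 + $29.28 + $251.41 + $290.89 = $1,562.13
Net pay = $2,928.21 − $1,562.13 = $1,366.08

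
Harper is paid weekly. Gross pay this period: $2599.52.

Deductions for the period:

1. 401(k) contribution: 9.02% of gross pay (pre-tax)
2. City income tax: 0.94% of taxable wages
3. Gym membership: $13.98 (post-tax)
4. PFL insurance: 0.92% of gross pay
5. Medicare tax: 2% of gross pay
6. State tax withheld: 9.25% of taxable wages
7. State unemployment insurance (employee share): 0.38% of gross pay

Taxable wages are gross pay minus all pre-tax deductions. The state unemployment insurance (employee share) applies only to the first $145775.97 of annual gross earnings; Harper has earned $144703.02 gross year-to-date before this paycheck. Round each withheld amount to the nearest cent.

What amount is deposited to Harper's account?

$2030.07

401(k) contribution: $2599.52 × 0.0902 = $234.48
Taxable wages = $2599.52 − $234.48 = $2365.04
State tax withheld: $2365.04 × 0.0925 = $218.77
City income tax: $2365.04 × 0.0094 = $22.23
State unemployment insurance (employee share): only $145775.97 − $144703.02 = $1072.95 of this check is subject → $1072.95 × 0.0038 = $4.08
Medicare tax: $2599.52 × 0.02 = $51.99
PFL insurance: $2599.52 × 0.0092 = $23.92
Gym membership: $13.98
Total deductions = $234.48 + $218.77 + $22.23 + $4.08 + $51.99 + $23.92 + $13.98 = $569.45
Net pay = $2599.52 − $569.45 = $2030.07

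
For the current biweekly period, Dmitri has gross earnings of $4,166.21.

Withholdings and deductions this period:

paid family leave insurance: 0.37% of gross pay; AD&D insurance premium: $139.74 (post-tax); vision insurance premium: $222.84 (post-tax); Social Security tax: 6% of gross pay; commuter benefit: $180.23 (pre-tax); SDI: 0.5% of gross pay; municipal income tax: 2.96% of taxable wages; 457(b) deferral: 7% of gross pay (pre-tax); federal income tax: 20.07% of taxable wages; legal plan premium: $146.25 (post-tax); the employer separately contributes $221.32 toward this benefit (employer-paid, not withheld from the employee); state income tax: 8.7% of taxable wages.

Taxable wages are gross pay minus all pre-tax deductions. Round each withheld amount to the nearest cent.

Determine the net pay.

$1,727.09

457(b) deferral: $4,166.21 × 0.07 = $291.63
Commuter benefit: $180.23
Pre-tax total = $291.63 + $180.23 = $471.86
Taxable wages = $4,166.21 − $471.86 = $3,694.35
State income tax: $3,694.35 × 0.087 = $321.41
Municipal income tax: $3,694.35 × 0.0296 = $109.35
Federal income tax: $3,694.35 × 0.2007 = $741.46
Social Security tax: $4,166.21 × 0.06 = $249.97
SDI: $4,166.21 × 0.005 = $20.83
Paid family leave insurance: $4,166.21 × 0.0037 = $15.41
Legal plan premium: $146.25
AD&D insurance premium: $139.74
Vision insurance premium: $222.84
(Employer's $221.32 toward legal plan premium is not withheld from the employee.)
Total deductions = $291.63 + $180.23 + $321.41 + $109.35 + $741.46 + $249.97 + $20.83 + $15.41 + $146.25 + $139.74 + $222.84 = $2,439.12
Net pay = $4,166.21 − $2,439.12 = $1,727.09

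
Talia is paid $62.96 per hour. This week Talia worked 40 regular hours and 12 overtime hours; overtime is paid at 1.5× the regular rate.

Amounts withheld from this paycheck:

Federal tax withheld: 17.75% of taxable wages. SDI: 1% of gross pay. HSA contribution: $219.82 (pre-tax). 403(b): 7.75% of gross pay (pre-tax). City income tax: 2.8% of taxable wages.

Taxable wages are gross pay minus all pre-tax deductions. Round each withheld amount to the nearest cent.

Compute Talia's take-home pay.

$2,465.24

Regular pay: 40 × $62.96 = $2,518.40
Overtime pay: 12 × $62.96 × 1.5 = $1,133.28
Gross pay = $2,518.40 + $1,133.28 = $3,651.68
HSA contribution: $219.82
403(b): $3,651.68 × 0.0775 = $283.01
Pre-tax total = $219.82 + $283.01 = $502.83
Taxable wages = $3,651.68 − $502.83 = $3,148.85
City income tax: $3,148.85 × 0.028 = $88.17
Federal tax withheld: $3,148.85 × 0.1775 = $558.92
SDI: $3,651.68 × 0.01 = $36.52
Total deductions = $219.82 + $283.01 + $88.17 + $558.92 + $36.52 = $1,186.44
Net pay = $3,651.68 − $1,186.44 = $2,465.24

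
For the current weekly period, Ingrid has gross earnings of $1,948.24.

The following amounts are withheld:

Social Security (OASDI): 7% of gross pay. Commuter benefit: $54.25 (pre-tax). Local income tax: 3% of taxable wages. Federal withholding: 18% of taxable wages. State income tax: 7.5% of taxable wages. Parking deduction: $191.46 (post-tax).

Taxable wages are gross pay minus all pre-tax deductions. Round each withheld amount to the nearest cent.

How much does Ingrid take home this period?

$1,026.36

Commuter benefit: $54.25
Taxable wages = $1,948.24 − $54.25 = $1,893.99
Local income tax: $1,893.99 × 0.03 = $56.82
Federal withholding: $1,893.99 × 0.18 = $340.92
State income tax: $1,893.99 × 0.075 = $142.05
Social Security (OASDI): $1,948.24 × 0.07 = $136.38
Parking deduction: $191.46
Total deductions = $54.25 + $56.82 + $340.92 + $142.05 + $136.38 + $191.46 = $921.88
Net pay = $1,948.24 − $921.88 = $1,026.36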